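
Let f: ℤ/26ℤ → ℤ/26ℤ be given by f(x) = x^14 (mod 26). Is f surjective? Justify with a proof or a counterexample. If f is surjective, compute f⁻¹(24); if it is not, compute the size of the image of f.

14

f(12): Repeated squaring mod 26: 12^1 ≡ 12, 12^2 ≡ 12² = 144 ≡ 14, 12^4 ≡ 14² = 196 ≡ 14, 12^8 ≡ 14² = 196 ≡ 14. Since 14 = 8 + 4 + 2, 12^14 ≡ 14·14·14: 14·14 = 196 ≡ 14, then 14·14 = 196 ≡ 14. So 12^14 ≡ 14 (mod 26).
f(14): Repeated squaring mod 26: 14^1 ≡ 14, 14^2 ≡ 14² = 196 ≡ 14, 14^4 ≡ 14² = 196 ≡ 14, 14^8 ≡ 14² = 196 ≡ 14. Since 14 = 8 + 4 + 2, 14^14 ≡ 14·14·14: 14·14 = 196 ≡ 14, then 14·14 = 196 ≡ 14. So 14^14 ≡ 14 (mod 26).
So f(12) = f(14) = 14 while 12 ≠ 14, hence f is not injective.
A non-injective map from the 26-element set ℤ/26ℤ to itself takes at most 25 distinct values, so it cannot be surjective. So f is not surjective.
Since f is not surjective, we determine |image(f)|. Computing x^14 mod 26 for each x (by repeated squaring, reducing mod 26 at every step), the values f(0), f(1), …, f(25) are: 0, 1, 4, 9, 16, 25, 10, 23, 12, 3, 22, 17, 14, 13, 14, 17, 22, 3, 12, 23, 10, 25, 16, 9, 4, 1.
The distinct values are {0, 1, 3, 4, 9, 10, 12, 13, 14, 16, 17, 22, 23, 25}; there are 14 of them.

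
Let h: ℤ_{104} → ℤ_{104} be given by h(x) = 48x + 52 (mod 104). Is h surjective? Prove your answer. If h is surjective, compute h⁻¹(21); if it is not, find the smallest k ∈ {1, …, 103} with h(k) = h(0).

13

Since gcd(48, 104) = 8, we have 48x ≡ 0 (mod 8) for all x, so h(x) ≡ 4 (mod 8).
But 0 ≢ 4 (mod 8), so 0 ∈ ℤ_{104} has no preimage. Hence h is not surjective.
Since h is not surjective, we find the least positive k with h(k) = h(0): this means 48k ≡ 0 (mod 104), i.e. 104 ∣ 48k. Since gcd(48, 104) = 8, dividing through by 8 this holds exactly when 13 ∣ 6k, and as gcd(6, 13) = 1, exactly when 13 ∣ k.
The smallest positive such k is 13.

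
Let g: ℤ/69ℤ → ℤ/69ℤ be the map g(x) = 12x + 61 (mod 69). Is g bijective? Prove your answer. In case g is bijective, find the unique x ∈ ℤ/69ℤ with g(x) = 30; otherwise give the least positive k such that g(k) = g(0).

Recall: injectivity means: for all x_1, x_2 in the domain, g(x_1) = g(x_2) implies x_1 = x_2.
We have gcd(12, 69) = 3 > 1. Taking x_1 = 0 and x_2 = 23: g(0) = 61 and g(23) = 12·23 + 61 = 337 ≡ 61 (mod 69).
So g(0) = g(23) while 0 ≠ 23, thus g is not injective, hence not bijective.
Since g is not bijective, we find the least positive k with g(k) = g(0): this means 12k ≡ 0 (mod 69), i.e. 69 ∣ 12k. Since gcd(12, 69) = 3, dividing through by 3 this holds exactly when 23 ∣ 4k, and as gcd(4, 23) = 1, exactly when 23 ∣ k.
The smallest positive such k is 23.

23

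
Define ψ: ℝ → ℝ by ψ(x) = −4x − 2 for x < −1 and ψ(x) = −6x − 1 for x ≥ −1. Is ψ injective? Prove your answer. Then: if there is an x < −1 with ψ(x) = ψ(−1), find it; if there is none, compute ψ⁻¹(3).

-7/4

Both pieces are strictly decreasing (slopes −4 and −6), so each is injective on its own interval.
The left piece maps (−∞, −1) onto (2, ∞); the right piece maps [−1, ∞) onto (−∞, 5].
These images overlap. In particular ψ(−1) = 5 (right piece), and solving −4x − 2 = 5 on the left piece gives x = −7/4 < −1.
So ψ(−7/4) = ψ(−1) with −7/4 ≠ −1, and ψ is not injective. This x = −7/4 is the requested value below −1.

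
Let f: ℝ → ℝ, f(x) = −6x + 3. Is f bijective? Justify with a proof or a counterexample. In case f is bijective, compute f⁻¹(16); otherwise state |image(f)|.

Recall: f is injective if f(s) = f(t) implies s = t.
Suppose f(s) = f(t). Then −6s + 3 = −6t + 3, thus −6s = −6t, so s = t.
For any y ∈ ℝ, x = (y − 3)/(−6) satisfies f(x) = y.
Therefore f is bijective.
Since f is bijective, we compute f⁻¹(16) = (16 − 3)/(−6) = −13/6.

-13/6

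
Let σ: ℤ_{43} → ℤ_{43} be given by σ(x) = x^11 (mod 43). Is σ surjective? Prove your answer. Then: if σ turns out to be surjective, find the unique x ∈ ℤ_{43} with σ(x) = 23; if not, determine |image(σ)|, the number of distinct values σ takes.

13

Since 43 is prime, the nonzero elements of ℤ_{43} form a cyclic group of order 42.
As gcd(11, 42) = 1, raising to the 11th power is a bijection on this group: if u^11 ≡ v^11 then (uv^{−1})^11 = 1, and the only element of order dividing gcd(11, 42) = 1 is 1, so u = v.
With σ(0) = 0 this makes σ injective on all of ℤ_{43}, hence bijective (finite equal-size domain and codomain). In particular σ is surjective.
Since σ is surjective, we find the preimage of 23. The inverse of x ↦ x^11 on (ℤ_{43})^× is x ↦ x^23, because 11·23 = 253 = 6·42 + 1 ≡ 1 (mod 42) and x^{42} = 1 for x ≠ 0 (Fermat). So σ⁻¹(23) = 23^23 mod 43.
Repeated squaring mod 43: 23^1 ≡ 23, 23^2 ≡ 23² = 529 ≡ 13, 23^4 ≡ 13² = 169 ≡ 40, 23^8 ≡ 40² = 1600 ≡ 9, 23^16 ≡ 9² = 81 ≡ 38. Since 23 = 16 + 4 + 2 + 1, 23^23 ≡ 38·40·13·23: 38·40 = 1520 ≡ 15, then 15·13 = 195 ≡ 23, then 23·23 = 529 ≡ 13. So 23^23 ≡ 13 (mod 43).
Hence σ⁻¹(23) = 13.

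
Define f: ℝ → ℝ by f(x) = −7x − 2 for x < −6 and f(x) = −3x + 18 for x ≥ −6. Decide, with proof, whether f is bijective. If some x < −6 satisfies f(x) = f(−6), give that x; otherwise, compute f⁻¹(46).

-48/7

Both pieces are strictly decreasing (slopes −7 and −3), so each is injective on its own interval.
The left piece maps (−∞, −6) onto (40, ∞); the right piece maps [−6, ∞) onto (−∞, 36].
The images leave a gap (40 has no preimage), so f is not surjective, hence not bijective.
Because the two images are disjoint, no x < −6 has f(x) = f(−6), so we compute f⁻¹(46): 46 lies in (40, ∞), so solve −7x − 2 = 46: x = (46 + 2)/(−7) = −48/7.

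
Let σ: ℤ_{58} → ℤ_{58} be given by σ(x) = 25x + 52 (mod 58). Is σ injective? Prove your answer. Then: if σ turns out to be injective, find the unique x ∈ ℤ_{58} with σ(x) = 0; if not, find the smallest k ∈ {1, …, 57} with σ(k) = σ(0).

42

Suppose σ(u) = σ(v) in ℤ_{58}. Then 25u + 52 ≡ 25v + 52 (mod 58), so 25(u − v) ≡ 0 (mod 58).
Since gcd(25, 58) = 1, 25 is invertible modulo 58, therefore u − v ≡ 0 (mod 58), i.e. u = v.
Therefore σ is injective.
We now compute 25⁻¹ mod 58 explicitly. Euclid's algorithm: 58 = 2·25 + 8, 25 = 3·8 + 1; back-substituting gives 1 = 7·25 − 3·58, so 25⁻¹ ≡ 7 (mod 58).
Since σ is injective, we find σ⁻¹(0): we need 25x ≡ 0 − 52 ≡ 6 (mod 58). Using 25⁻¹ = 7: x ≡ 7·6 = 42, so x = 42.
Check: σ(42) = 25·42 + 52 = 1102 = 19·58 + 0 ≡ 0 (mod 58).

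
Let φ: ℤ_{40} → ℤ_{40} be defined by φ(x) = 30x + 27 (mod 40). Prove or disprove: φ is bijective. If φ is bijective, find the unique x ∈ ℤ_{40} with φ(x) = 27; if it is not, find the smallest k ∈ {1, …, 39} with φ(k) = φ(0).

4

We have gcd(30, 40) = 10 > 1. Taking x_1 = 0 and x_2 = 4: φ(0) = 27 and φ(4) = 30·4 + 27 = 147 ≡ 27 (mod 40).
So φ(0) = φ(4) while 0 ≠ 4, thus φ is not injective, hence not bijective.
Since φ is not bijective, we find the least positive k with φ(k) = φ(0): this means 30k ≡ 0 (mod 40), i.e. 40 ∣ 30k. Since gcd(30, 40) = 10, dividing through by 10 this holds exactly when 4 ∣ 3k, and as gcd(3, 4) = 1, exactly when 4 ∣ k.
The smallest positive such k is 4.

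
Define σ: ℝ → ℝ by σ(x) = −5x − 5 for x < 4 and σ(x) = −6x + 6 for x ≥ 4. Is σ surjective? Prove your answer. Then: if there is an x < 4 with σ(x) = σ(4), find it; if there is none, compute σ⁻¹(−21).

13/5

Both pieces are strictly decreasing (slopes −5 and −6), so each is injective on its own interval.
The left piece maps (−∞, 4) onto (−25, ∞); the right piece maps [4, ∞) onto (−∞, −18].
The union (−25, ∞) ∪ (−∞, −18] covers ℝ, so σ is surjective.
For the follow-up: the images overlap, so an x < 4 with σ(x) = σ(4) exists. σ(4) = −18; solving −5x − 5 = −18 for x < 4 gives x = (−18 + 5)/(−5) = 13/5.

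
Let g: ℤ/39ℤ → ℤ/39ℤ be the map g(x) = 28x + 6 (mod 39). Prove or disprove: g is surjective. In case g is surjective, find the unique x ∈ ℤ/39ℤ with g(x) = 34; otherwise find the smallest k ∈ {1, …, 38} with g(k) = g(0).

1

Since gcd(28, 39) = 1, 28 is invertible modulo 39. Euclid's algorithm: 39 = 1·28 + 11, 28 = 2·11 + 6, 11 = 1·6 + 5, 6 = 1·5 + 1; back-substituting gives 1 = 7·28 − 5·39, so 28⁻¹ ≡ 7 (mod 39).
Then y ↦ 7(y − 6) is a two-sided inverse to g, so every y ∈ ℤ/39ℤ has a preimage.
Therefore g is surjective.
Since g is surjective, we find g⁻¹(34): we need 28x ≡ 34 − 6 ≡ 28 (mod 39). Using 28⁻¹ = 7: x ≡ 7·28 = 196 = 5·39 + 1, so x = 1.
Check: g(1) = 28·1 + 6 = 34 ≡ 34 (mod 39).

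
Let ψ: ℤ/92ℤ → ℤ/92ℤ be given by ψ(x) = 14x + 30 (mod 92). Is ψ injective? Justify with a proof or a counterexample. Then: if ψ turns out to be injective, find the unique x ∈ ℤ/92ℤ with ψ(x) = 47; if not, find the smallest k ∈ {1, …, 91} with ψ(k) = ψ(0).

46

We have gcd(14, 92) = 2 > 1. Taking x_1 = 0 and x_2 = 46: ψ(0) = 30 and ψ(46) = 14·46 + 30 = 674 ≡ 30 (mod 92).
So ψ(0) = ψ(46) while 0 ≠ 46, thus ψ is not injective.
Since ψ is not injective, we find the least positive k with ψ(k) = ψ(0): this means 14k ≡ 0 (mod 92), i.e. 92 ∣ 14k. Since gcd(14, 92) = 2, dividing through by 2 this holds exactly when 46 ∣ 7k, and as gcd(7, 46) = 1, exactly when 46 ∣ k.
The smallest positive such k is 46.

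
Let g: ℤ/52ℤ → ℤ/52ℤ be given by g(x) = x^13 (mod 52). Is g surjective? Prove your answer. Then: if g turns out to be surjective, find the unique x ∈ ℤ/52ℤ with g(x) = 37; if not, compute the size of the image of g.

39

g(0) = 0^13 = 0.
g(26): Repeated squaring mod 52: 26^1 ≡ 26, 26^2 ≡ 26² = 676 ≡ 0, 26^4 ≡ 0² = 0, 26^8 ≡ 0² = 0. Since 13 = 8 + 4 + 1, 26^13 ≡ 0·0·26: 0·0 = 0, then 0·26 = 0. So 26^13 ≡ 0 (mod 52).
So g(0) = g(26) = 0 while 0 ≠ 26, thus g is not injective.
A non-injective map from the 52-element set ℤ/52ℤ to itself takes at most 51 distinct values, so it cannot be surjective. Hence g is not surjective.
Since g is not surjective, we determine |image(g)|. Computing x^13 mod 52 for each x (by repeated squaring, reducing mod 52 at every step), the values g(0), g(1), …, g(51) are: 0, 1, 28, 3, 4, 5, 32, 7, 8, 9, 36, 11, 12, 13, 40, 15, 16, 17, 44, 19, 20, 21, 48, 23, 24, 25, 0, 27, 28, 29, 4, 31, 32, 33, 8, 35, 36, 37, 12, 39, 40, 41, 16, 43, 44, 45, 20, 47, 48, 49, 24, 51.
The distinct values are {0, 1, 3, 4, 5, 7, 8, 9, 11, 12, 13, 15, 16, 17, 19, 20, 21, 23, 24, 25, 27, 28, 29, 31, 32, 33, 35, 36, 37, 39, 40, 41, 43, 44, 45, 47, 48, 49, 51}; there are 39 of them.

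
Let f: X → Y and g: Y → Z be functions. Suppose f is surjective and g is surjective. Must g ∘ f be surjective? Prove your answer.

Let c ∈ Z. Since g is surjective, there is b ∈ Y with g(b) = c. Since f is surjective, there is a ∈ X with f(a) = b.
Then (g ∘ f)(a) = g(b) = c. Hence g ∘ f is surjective.

surjective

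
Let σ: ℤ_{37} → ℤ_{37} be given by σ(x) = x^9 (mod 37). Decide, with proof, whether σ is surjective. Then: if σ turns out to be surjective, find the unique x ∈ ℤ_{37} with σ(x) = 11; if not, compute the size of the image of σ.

5

σ(3): Repeated squaring mod 37: 3^1 ≡ 3, 3^2 ≡ 3² = 9, 3^4 ≡ 9² = 81 ≡ 7, 3^8 ≡ 7² = 49 ≡ 12. Since 9 = 8 + 1, 3^9 ≡ 12·3: 12·3 = 36. So 3^9 ≡ 36 (mod 37).
σ(4): Repeated squaring mod 37: 4^1 ≡ 4, 4^2 ≡ 4² = 16, 4^4 ≡ 16² = 256 ≡ 34, 4^8 ≡ 34² = 1156 ≡ 9. Since 9 = 8 + 1, 4^9 ≡ 9·4: 9·4 = 36. So 4^9 ≡ 36 (mod 37).
So σ(3) = σ(4) = 36 while 3 ≠ 4, hence σ is not injective.
A non-injective map from the 37-element set ℤ_{37} to itself takes at most 36 distinct values, so it cannot be surjective. So σ is not surjective.
Since σ is not surjective, we determine |image(σ)|. Computing x^9 mod 37 for each x (by repeated squaring, reducing mod 37 at every step), the values σ(0), σ(1), …, σ(36) are: 0, 1, 31, 36, 36, 6, 6, 1, 6, 1, 1, 36, 1, 6, 31, 31, 1, 6, 31, 6, 31, 36, 6, 6, 31, 36, 1, 36, 36, 31, 36, 31, 31, 1, 1, 6, 36.
The distinct values are {0, 1, 6, 31, 36}; there are 5 of them.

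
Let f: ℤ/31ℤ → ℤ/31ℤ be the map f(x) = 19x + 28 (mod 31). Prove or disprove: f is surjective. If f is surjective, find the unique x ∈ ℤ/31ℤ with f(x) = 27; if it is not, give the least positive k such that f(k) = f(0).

13

Since gcd(19, 31) = 1, 19 is invertible modulo 31. Euclid's algorithm: 31 = 1·19 + 12, 19 = 1·12 + 7, 12 = 1·7 + 5, 7 = 1·5 + 2, 5 = 2·2 + 1; back-substituting gives 1 = 18·19 − 11·31, so 19⁻¹ ≡ 18 (mod 31).
Then y ↦ 18(y − 28) is a two-sided inverse to f, so every y ∈ ℤ/31ℤ has a preimage.
Therefore f is surjective.
Since f is surjective, we compute f⁻¹(27): solve 19x + 28 ≡ 27 (mod 31), i.e. 19x ≡ 30 (mod 31).
Multiplying by 19⁻¹ = 18 gives x ≡ 18·30 = 540 = 17·31 + 13 ≡ 13 (mod 31).
Check: f(13) = 19·13 + 28 = 275 = 8·31 + 27 ≡ 27 (mod 31).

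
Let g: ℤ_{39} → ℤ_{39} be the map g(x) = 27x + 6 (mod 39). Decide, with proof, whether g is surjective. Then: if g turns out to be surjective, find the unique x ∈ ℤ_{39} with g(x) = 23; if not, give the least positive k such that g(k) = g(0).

13

Since gcd(27, 39) = 3, we have 27x ≡ 0 (mod 3) for all x, so g(x) ≡ 0 (mod 3).
But 1 ≢ 0 (mod 3), so 1 ∈ ℤ_{39} has no preimage. Thus g is not surjective.
Since g is not surjective, we find the least positive k with g(k) = g(0): this means 27k ≡ 0 (mod 39), i.e. 39 ∣ 27k. Since gcd(27, 39) = 3, dividing through by 3 this holds exactly when 13 ∣ 9k, and as gcd(9, 13) = 1, exactly when 13 ∣ k.
The smallest positive such k is 13.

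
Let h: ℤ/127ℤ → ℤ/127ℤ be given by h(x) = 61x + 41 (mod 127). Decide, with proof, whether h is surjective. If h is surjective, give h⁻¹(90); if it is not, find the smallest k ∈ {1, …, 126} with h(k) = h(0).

82

Recall that surjectivity means every element of the codomain has a preimage under h.
Since gcd(61, 127) = 1, 61 is invertible modulo 127. Euclid's algorithm: 127 = 2·61 + 5, 61 = 12·5 + 1; back-substituting gives 1 = 25·61 − 12·127, so 61⁻¹ ≡ 25 (mod 127).
Then y ↦ 25(y − 41) is a two-sided inverse to h, so every y ∈ ℤ/127ℤ has a preimage.
Hence h is surjective.
Since h is surjective, we find h⁻¹(90): we need 61x ≡ 90 − 41 ≡ 49 (mod 127). Using 61⁻¹ = 25: x ≡ 25·49 = 1225 = 9·127 + 82, so x = 82.
Check: h(82) = 61·82 + 41 = 5043 = 39·127 + 90 ≡ 90 (mod 127).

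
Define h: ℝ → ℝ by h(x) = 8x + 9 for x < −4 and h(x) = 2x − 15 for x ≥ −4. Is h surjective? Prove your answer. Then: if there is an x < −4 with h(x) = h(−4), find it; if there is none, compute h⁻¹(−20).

-5/2

Both pieces are strictly increasing (slopes 8 and 2), so each is injective on its own interval.
The left piece maps (−∞, −4) onto (−∞, −23); the right piece maps [−4, ∞) onto [−23, ∞).
These images together cover ℝ, so h is surjective.
Because the two images are disjoint, no x < −4 has h(x) = h(−4), so we compute h⁻¹(−20): −20 lies in [−23, ∞), so solve 2x − 15 = −20: x = (−20 + 15)/2 = −5/2.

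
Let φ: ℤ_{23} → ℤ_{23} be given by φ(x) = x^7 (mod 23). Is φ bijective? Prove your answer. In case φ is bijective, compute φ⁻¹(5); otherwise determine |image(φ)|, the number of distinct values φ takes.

Since 23 is prime, the nonzero elements of ℤ_{23} form a cyclic group of order 22.
As gcd(7, 22) = 1, raising to the 7th power is a bijection on this group: if x_1^7 ≡ x_2^7 then (x_1x_2^{−1})^7 = 1, and the only element of order dividing gcd(7, 22) = 1 is 1, so x_1 = x_2.
With φ(0) = 0 this makes φ injective on all of ℤ_{23}, hence bijective (finite equal-size domain and codomain). In particular φ is bijective.
Since φ is bijective, we find the preimage of 5. The inverse of x ↦ x^7 on (ℤ_{23})^× is x ↦ x^19, because 7·19 = 133 = 6·22 + 1 ≡ 1 (mod 22) and x^{22} = 1 for x ≠ 0 (Fermat). So φ⁻¹(5) = 5^19 mod 23.
Repeated squaring mod 23: 5^1 ≡ 5, 5^2 ≡ 5² = 25 ≡ 2, 5^4 ≡ 2² = 4, 5^8 ≡ 4² = 16, 5^16 ≡ 16² = 256 ≡ 3. Since 19 = 16 + 2 + 1, 5^19 ≡ 3·2·5: 3·2 = 6, then 6·5 = 30 ≡ 7. So 5^19 ≡ 7 (mod 23).
Hence φ⁻¹(5) = 7.

7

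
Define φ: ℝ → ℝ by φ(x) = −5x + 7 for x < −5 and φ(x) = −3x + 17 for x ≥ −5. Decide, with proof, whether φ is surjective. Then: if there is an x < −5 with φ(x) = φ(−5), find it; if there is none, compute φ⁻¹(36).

Both pieces are strictly decreasing (slopes −5 and −3), so each is injective on its own interval.
The left piece maps (−∞, −5) onto (32, ∞); the right piece maps [−5, ∞) onto (−∞, 32].
These images together cover ℝ, so φ is surjective.
Because the two images are disjoint, no x < −5 has φ(x) = φ(−5), so we compute φ⁻¹(36): 36 lies in (32, ∞), so solve −5x + 7 = 36: x = (36 − 7)/(−5) = −29/5.

-29/5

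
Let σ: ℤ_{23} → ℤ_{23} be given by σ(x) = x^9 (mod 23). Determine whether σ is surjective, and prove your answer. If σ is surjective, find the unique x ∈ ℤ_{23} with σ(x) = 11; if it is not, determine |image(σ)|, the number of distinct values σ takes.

5

Since 23 is prime, the nonzero elements of ℤ_{23} form a cyclic group of order 22.
As gcd(9, 22) = 1, raising to the 9th power is a bijection on this group: if s^9 ≡ t^9 then (st^{−1})^9 = 1, and the only element of order dividing gcd(9, 22) = 1 is 1, so s = t.
With σ(0) = 0 this makes σ injective on all of ℤ_{23}, hence bijective (finite equal-size domain and codomain). In particular σ is surjective.
Since σ is surjective, we find the preimage of 11. The inverse of x ↦ x^9 on (ℤ_{23})^× is x ↦ x^5, because 9·5 = 45 = 2·22 + 1 ≡ 1 (mod 22) and x^{22} = 1 for x ≠ 0 (Fermat). So σ⁻¹(11) = 11^5 mod 23.
Repeated squaring mod 23: 11^1 ≡ 11, 11^2 ≡ 11² = 121 ≡ 6, 11^4 ≡ 6² = 36 ≡ 13. Since 5 = 4 + 1, 11^5 ≡ 13·11: 13·11 = 143 ≡ 5. So 11^5 ≡ 5 (mod 23).
Hence σ⁻¹(11) = 5.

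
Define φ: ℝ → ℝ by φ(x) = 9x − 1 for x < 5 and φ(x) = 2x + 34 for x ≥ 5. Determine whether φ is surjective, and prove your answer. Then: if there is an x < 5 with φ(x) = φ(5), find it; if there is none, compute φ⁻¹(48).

7

Both pieces are strictly increasing (slopes 9 and 2), so each is injective on its own interval.
The left piece maps (−∞, 5) onto (−∞, 44); the right piece maps [5, ∞) onto [44, ∞).
These images together cover ℝ, so φ is surjective.
Because the two images are disjoint, no x < 5 has φ(x) = φ(5), so we compute φ⁻¹(48): 48 lies in [44, ∞), so solve 2x + 34 = 48: x = (48 − 34)/2 = 7.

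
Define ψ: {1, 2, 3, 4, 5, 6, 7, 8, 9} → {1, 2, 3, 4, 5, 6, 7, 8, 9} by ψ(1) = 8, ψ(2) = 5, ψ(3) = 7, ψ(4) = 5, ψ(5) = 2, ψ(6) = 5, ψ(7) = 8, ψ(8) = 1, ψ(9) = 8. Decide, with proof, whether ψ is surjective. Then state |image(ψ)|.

No element maps to 3, so ψ is not surjective.
The image of ψ is {1, 2, 5, 7, 8}, which has 5 elements.

5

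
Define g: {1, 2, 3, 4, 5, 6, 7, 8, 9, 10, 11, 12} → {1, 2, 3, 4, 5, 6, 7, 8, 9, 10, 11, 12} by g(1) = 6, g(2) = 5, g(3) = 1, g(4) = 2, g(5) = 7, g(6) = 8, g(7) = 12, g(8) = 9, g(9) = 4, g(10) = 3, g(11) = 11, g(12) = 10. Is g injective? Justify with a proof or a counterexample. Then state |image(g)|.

The values g(1), …, g(12) are 6, 5, 1, 2, 7, 8, 12, 9, 4, 3, 11, 10 — all distinct.
So g(u) = g(v) only when u = v, and g is injective.
The image of g is {1, 2, 3, 4, 5, 6, 7, 8, 9, 10, 11, 12}, which has 12 elements.

12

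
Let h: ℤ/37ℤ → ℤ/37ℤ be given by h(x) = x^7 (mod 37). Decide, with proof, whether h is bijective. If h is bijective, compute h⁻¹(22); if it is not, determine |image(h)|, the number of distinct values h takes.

Since 37 is prime, the nonzero elements of ℤ/37ℤ form a cyclic group of order 36.
As gcd(7, 36) = 1, raising to the 7th power is a bijection on this group: if s^7 ≡ t^7 then (st^{−1})^7 = 1, and the only element of order dividing gcd(7, 36) = 1 is 1, so s = t.
With h(0) = 0 this makes h injective on all of ℤ/37ℤ, hence bijective (finite equal-size domain and codomain). In particular h is bijective.
Since h is bijective, we find the preimage of 22. The inverse of x ↦ x^7 on (ℤ/37ℤ)^× is x ↦ x^31, because 7·31 = 217 = 6·36 + 1 ≡ 1 (mod 36) and x^{36} = 1 for x ≠ 0 (Fermat). So h⁻¹(22) = 22^31 mod 37.
Repeated squaring mod 37: 22^1 ≡ 22, 22^2 ≡ 22² = 484 ≡ 3, 22^4 ≡ 3² = 9, 22^8 ≡ 9² = 81 ≡ 7, 22^16 ≡ 7² = 49 ≡ 12. Since 31 = 16 + 8 + 4 + 2 + 1, 22^31 ≡ 12·7·9·3·22: 12·7 = 84 ≡ 10, then 10·9 = 90 ≡ 16, then 16·3 = 48 ≡ 11, then 11·22 = 242 ≡ 20. So 22^31 ≡ 20 (mod 37).
Hence h⁻¹(22) = 20.

20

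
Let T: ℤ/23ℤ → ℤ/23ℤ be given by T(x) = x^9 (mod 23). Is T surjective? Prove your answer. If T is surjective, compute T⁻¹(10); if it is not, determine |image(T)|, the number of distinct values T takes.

19

Since 23 is prime, the nonzero elements of ℤ/23ℤ form a cyclic group of order 22.
As gcd(9, 22) = 1, raising to the 9th power is a bijection on this group: if x_1^9 ≡ x_2^9 then (x_1x_2^{−1})^9 = 1, and the only element of order dividing gcd(9, 22) = 1 is 1, so x_1 = x_2.
With T(0) = 0 this makes T injective on all of ℤ/23ℤ, hence bijective (finite equal-size domain and codomain). In particular T is surjective.
Since T is surjective, we find the preimage of 10. The inverse of x ↦ x^9 on (ℤ/23ℤ)^× is x ↦ x^5, because 9·5 = 45 = 2·22 + 1 ≡ 1 (mod 22) and x^{22} = 1 for x ≠ 0 (Fermat). So T⁻¹(10) = 10^5 mod 23.
Repeated squaring mod 23: 10^1 ≡ 10, 10^2 ≡ 10² = 100 ≡ 8, 10^4 ≡ 8² = 64 ≡ 18. Since 5 = 4 + 1, 10^5 ≡ 18·10: 18·10 = 180 ≡ 19. So 10^5 ≡ 19 (mod 23).
Hence T⁻¹(10) = 19.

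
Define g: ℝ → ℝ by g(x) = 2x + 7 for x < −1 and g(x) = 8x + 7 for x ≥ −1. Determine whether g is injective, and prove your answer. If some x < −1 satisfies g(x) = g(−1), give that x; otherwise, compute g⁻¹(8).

Both pieces are strictly increasing (slopes 2 and 8), so each is injective on its own interval.
The left piece maps (−∞, −1) onto (−∞, 5); the right piece maps [−1, ∞) onto [−1, ∞).
These images overlap. In particular g(−1) = −1 (right piece), and solving 2x + 7 = −1 on the left piece gives x = −4 < −1.
So g(−4) = g(−1) with −4 ≠ −1, and g is not injective. This x = −4 is the requested value below −1.

-4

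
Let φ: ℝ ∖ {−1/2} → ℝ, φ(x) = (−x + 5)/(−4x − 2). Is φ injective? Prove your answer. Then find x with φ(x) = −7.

Suppose φ(s) = φ(t). Cross-multiplying: (−s + 5)(−4t − 2) = (−t + 5)(−4s − 2).
Expanding both sides and cancelling the symmetric terms leaves 22·(s − t) = 0. Since 22 ≠ 0, s = t. Therefore φ is injective.
Solving φ(x) = −7: cross-multiplying gives −x + 5 = −7(−4x − 2), which rearranges to −29x = 9, so x = −9/29.

-9/29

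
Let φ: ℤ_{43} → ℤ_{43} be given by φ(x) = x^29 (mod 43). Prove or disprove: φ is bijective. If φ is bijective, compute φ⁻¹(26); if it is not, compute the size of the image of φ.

33

Since 43 is prime, the nonzero elements of ℤ_{43} form a cyclic group of order 42.
As gcd(29, 42) = 1, raising to the 29th power is a bijection on this group: if x_1^29 ≡ x_2^29 then (x_1x_2^{−1})^29 = 1, and the only element of order dividing gcd(29, 42) = 1 is 1, so x_1 = x_2.
With φ(0) = 0 this makes φ injective on all of ℤ_{43}, hence bijective (finite equal-size domain and codomain). In particular φ is bijective.
Since φ is bijective, we find the preimage of 26. The inverse of x ↦ x^29 on (ℤ_{43})^× is x ↦ x^29, because 29·29 = 841 = 20·42 + 1 ≡ 1 (mod 42) and x^{42} = 1 for x ≠ 0 (Fermat). So φ⁻¹(26) = 26^29 mod 43.
Repeated squaring mod 43: 26^1 ≡ 26, 26^2 ≡ 26² = 676 ≡ 31, 26^4 ≡ 31² = 961 ≡ 15, 26^8 ≡ 15² = 225 ≡ 10, 26^16 ≡ 10² = 100 ≡ 14. Since 29 = 16 + 8 + 4 + 1, 26^29 ≡ 14·10·15·26: 14·10 = 140 ≡ 11, then 11·15 = 165 ≡ 36, then 36·26 = 936 ≡ 33. So 26^29 ≡ 33 (mod 43).
Hence φ⁻¹(26) = 33.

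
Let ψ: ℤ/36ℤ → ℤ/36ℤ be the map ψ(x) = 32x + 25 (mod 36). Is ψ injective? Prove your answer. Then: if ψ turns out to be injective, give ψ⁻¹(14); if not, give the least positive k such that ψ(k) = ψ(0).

We have gcd(32, 36) = 4 > 1. Taking s = 0 and t = 9: ψ(0) = 25 and ψ(9) = 32·9 + 25 = 313 ≡ 25 (mod 36).
So ψ(0) = ψ(9) while 0 ≠ 9, thus ψ is not injective.
Since ψ is not injective, we find the least positive k with ψ(k) = ψ(0): this means 32k ≡ 0 (mod 36), i.e. 36 ∣ 32k. Since gcd(32, 36) = 4, dividing through by 4 this holds exactly when 9 ∣ 8k, and as gcd(8, 9) = 1, exactly when 9 ∣ k.
The smallest positive such k is 9.

9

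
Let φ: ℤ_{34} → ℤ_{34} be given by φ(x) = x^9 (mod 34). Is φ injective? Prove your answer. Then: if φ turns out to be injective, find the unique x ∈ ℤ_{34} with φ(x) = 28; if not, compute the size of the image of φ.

Computing x^9 mod 34 for each x (by repeated squaring, reducing mod 34 at every step), the values φ(0), φ(1), …, φ(33) are: 0, 1, 2, 31, 4, 29, 28, 27, 8, 9, 24, 23, 22, 13, 20, 15, 16, 17, 18, 19, 14, 21, 12, 11, 10, 25, 26, 7, 6, 5, 30, 3, 32, 33.
Every element of ℤ_{34} appears exactly once in this list, so φ is a bijection, and in particular injective.
Since φ is injective, we read off the preimage of 28 from the same table: φ(6) = 28, so φ⁻¹(28) = 6.

6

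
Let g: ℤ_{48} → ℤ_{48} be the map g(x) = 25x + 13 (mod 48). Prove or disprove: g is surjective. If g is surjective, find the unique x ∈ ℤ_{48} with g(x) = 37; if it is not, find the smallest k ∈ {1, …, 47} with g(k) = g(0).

24

Since gcd(25, 48) = 1, 25 is invertible modulo 48. Euclid's algorithm: 48 = 1·25 + 23, 25 = 1·23 + 2, 23 = 11·2 + 1; back-substituting gives 1 = 25·25 − 13·48, so 25⁻¹ ≡ 25 (mod 48).
Then y ↦ 25(y − 13) is a two-sided inverse to g, so every y ∈ ℤ_{48} has a preimage.
Therefore g is surjective.
Since g is surjective, we compute g⁻¹(37): solve 25x + 13 ≡ 37 (mod 48), i.e. 25x ≡ 24 (mod 48).
Multiplying by 25⁻¹ = 25 gives x ≡ 25·24 = 600 = 12·48 + 24 ≡ 24 (mod 48).
Check: g(24) = 25·24 + 13 = 613 = 12·48 + 37 ≡ 37 (mod 48).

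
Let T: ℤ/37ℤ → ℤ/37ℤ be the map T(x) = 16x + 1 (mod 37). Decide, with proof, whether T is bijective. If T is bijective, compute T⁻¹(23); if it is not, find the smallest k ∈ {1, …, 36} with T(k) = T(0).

6

If T(u) = T(v), then 16u ≡ 16v (mod 37). Because gcd(16, 37) = 1, we may cancel 16 to get u ≡ v (mod 37).
We now compute 16⁻¹ mod 37 explicitly. Euclid's algorithm: 37 = 2·16 + 5, 16 = 3·5 + 1; back-substituting gives 1 = 7·16 − 3·37, so 16⁻¹ ≡ 7 (mod 37).
Then y ↦ 7(y − 1) is a two-sided inverse to T, so every y ∈ ℤ/37ℤ has a preimage.
Therefore T is bijective.
Since T is bijective, we compute T⁻¹(23): solve 16x + 1 ≡ 23 (mod 37), i.e. 16x ≡ 22 (mod 37).
Multiplying by 16⁻¹ = 7 gives x ≡ 7·22 = 154 = 4·37 + 6 ≡ 6 (mod 37).
Check: T(6) = 16·6 + 1 = 97 = 2·37 + 23 ≡ 23 (mod 37).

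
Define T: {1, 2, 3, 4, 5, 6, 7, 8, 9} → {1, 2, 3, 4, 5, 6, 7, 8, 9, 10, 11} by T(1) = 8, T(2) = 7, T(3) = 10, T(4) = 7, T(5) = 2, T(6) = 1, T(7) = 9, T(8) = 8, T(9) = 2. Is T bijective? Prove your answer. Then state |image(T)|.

T(2) = 7 = T(4) with 2 ≠ 4, so T is not injective, hence not bijective.
The image of T is {1, 2, 7, 8, 9, 10}, which has 6 elements.

6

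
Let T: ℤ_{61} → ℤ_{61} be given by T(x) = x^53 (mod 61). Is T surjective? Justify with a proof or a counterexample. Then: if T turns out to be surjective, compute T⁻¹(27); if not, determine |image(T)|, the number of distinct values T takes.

Since 61 is prime, the nonzero elements of ℤ_{61} form a cyclic group of order 60.
As gcd(53, 60) = 1, raising to the 53rd power is a bijection on this group: if x_1^53 ≡ x_2^53 then (x_1x_2^{−1})^53 = 1, and the only element of order dividing gcd(53, 60) = 1 is 1, so x_1 = x_2.
With T(0) = 0 this makes T injective on all of ℤ_{61}, hence bijective (finite equal-size domain and codomain). In particular T is surjective.
Since T is surjective, we find the preimage of 27. The inverse of x ↦ x^53 on (ℤ_{61})^× is x ↦ x^17, because 53·17 = 901 = 15·60 + 1 ≡ 1 (mod 60) and x^{60} = 1 for x ≠ 0 (Fermat). So T⁻¹(27) = 27^17 mod 61.
Repeated squaring mod 61: 27^1 ≡ 27, 27^2 ≡ 27² = 729 ≡ 58, 27^4 ≡ 58² = 3364 ≡ 9, 27^8 ≡ 9² = 81 ≡ 20, 27^16 ≡ 20² = 400 ≡ 34. Since 17 = 16 + 1, 27^17 ≡ 34·27: 34·27 = 918 ≡ 3. So 27^17 ≡ 3 (mod 61).
Hence T⁻¹(27) = 3.

3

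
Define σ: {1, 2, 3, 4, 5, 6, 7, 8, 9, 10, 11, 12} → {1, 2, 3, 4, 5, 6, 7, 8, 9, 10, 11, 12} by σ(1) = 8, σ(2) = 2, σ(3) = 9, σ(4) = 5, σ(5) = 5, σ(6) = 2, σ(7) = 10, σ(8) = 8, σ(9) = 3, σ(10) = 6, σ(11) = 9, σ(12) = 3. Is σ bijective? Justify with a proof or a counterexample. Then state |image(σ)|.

7

σ(4) = 5 = σ(5) with 4 ≠ 5, so σ is not injective, hence not bijective.
The image of σ is {2, 3, 5, 6, 8, 9, 10}, which has 7 elements.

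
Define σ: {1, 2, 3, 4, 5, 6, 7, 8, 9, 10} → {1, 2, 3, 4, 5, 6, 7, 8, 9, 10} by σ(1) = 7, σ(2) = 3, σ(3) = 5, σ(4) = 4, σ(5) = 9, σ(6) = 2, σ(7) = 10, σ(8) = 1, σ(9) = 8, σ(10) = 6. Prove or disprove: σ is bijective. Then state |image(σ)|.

The values 7, 3, 5, 4, 9, 2, 10, 1, 8, 6 are a permutation of {1, 2, 3, 4, 5, 6, 7, 8, 9, 10}: each element appears exactly once.
So σ is injective and surjective, hence bijective.
The image of σ is {1, 2, 3, 4, 5, 6, 7, 8, 9, 10}, which has 10 elements.

10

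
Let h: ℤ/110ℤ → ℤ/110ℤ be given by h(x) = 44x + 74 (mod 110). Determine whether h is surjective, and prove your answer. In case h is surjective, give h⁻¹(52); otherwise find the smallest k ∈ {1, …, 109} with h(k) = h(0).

Since gcd(44, 110) = 22, we have 44x ≡ 0 (mod 22) for all x, so h(x) ≡ 8 (mod 22).
But 0 ≢ 8 (mod 22), so 0 ∈ ℤ/110ℤ has no preimage. So h is not surjective.
Since h is not surjective, we find the least positive k with h(k) = h(0): this means 44k ≡ 0 (mod 110), i.e. 110 ∣ 44k. Since gcd(44, 110) = 22, dividing through by 22 this holds exactly when 5 ∣ 2k, and as gcd(2, 5) = 1, exactly when 5 ∣ k.
The smallest positive such k is 5.

5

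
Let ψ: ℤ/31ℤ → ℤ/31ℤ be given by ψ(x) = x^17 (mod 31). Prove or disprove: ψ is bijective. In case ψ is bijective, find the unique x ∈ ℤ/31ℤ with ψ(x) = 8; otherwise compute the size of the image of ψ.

16

Since 31 is prime, the nonzero elements of ℤ/31ℤ form a cyclic group of order 30.
As gcd(17, 30) = 1, raising to the 17th power is a bijection on this group: if u^17 ≡ v^17 then (uv^{−1})^17 = 1, and the only element of order dividing gcd(17, 30) = 1 is 1, so u = v.
With ψ(0) = 0 this makes ψ injective on all of ℤ/31ℤ, hence bijective (finite equal-size domain and codomain). In particular ψ is bijective.
Since ψ is bijective, we find the preimage of 8. The inverse of x ↦ x^17 on (ℤ/31ℤ)^× is x ↦ x^23, because 17·23 = 391 = 13·30 + 1 ≡ 1 (mod 30) and x^{30} = 1 for x ≠ 0 (Fermat). So ψ⁻¹(8) = 8^23 mod 31.
Repeated squaring mod 31: 8^1 ≡ 8, 8^2 ≡ 8² = 64 ≡ 2, 8^4 ≡ 2² = 4, 8^8 ≡ 4² = 16, 8^16 ≡ 16² = 256 ≡ 8. Since 23 = 16 + 4 + 2 + 1, 8^23 ≡ 8·4·2·8: 8·4 = 32 ≡ 1, then 1·2 = 2, then 2·8 = 16. So 8^23 ≡ 16 (mod 31).
Hence ψ⁻¹(8) = 16.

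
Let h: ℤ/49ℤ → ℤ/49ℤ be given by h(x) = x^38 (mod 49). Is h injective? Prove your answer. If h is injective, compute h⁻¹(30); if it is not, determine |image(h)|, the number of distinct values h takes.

h(0) = 0^38 = 0.
h(7): Repeated squaring mod 49: 7^1 ≡ 7, 7^2 ≡ 7² = 49 ≡ 0, 7^4 ≡ 0² = 0, 7^8 ≡ 0² = 0, 7^16 ≡ 0² = 0, 7^32 ≡ 0² = 0. Since 38 = 32 + 4 + 2, 7^38 ≡ 0·0·0: 0·0 = 0, then 0·0 = 0. So 7^38 ≡ 0 (mod 49).
So h(0) = h(7) = 0 while 0 ≠ 7, therefore h is not injective.
Since h is not injective, we determine |image(h)|. Computing x^38 mod 49 for each x (by repeated squaring, reducing mod 49 at every step), the values h(0), h(1), …, h(48) are: 0, 1, 46, 23, 9, 4, 29, 0, 22, 39, 37, 44, 11, 8, 0, 43, 32, 2, 30, 18, 36, 0, 15, 25, 16, 16, 25, 15, 0, 36, 18, 30, 2, 32, 43, 0, 8, 11, 44, 37, 39, 22, 0, 29, 4, 9, 23, 46, 1.
The distinct values are {0, 1, 2, 4, 8, 9, 11, 15, 16, 18, 22, 23, 25, 29, 30, 32, 36, 37, 39, 43, 44, 46}; there are 22 of them.

22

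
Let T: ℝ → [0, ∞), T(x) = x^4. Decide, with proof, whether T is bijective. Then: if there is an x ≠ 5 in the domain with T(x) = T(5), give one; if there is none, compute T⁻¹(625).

-5

T(5) = 625 = (−5)^4 = T(−5) (since 4 is even), with 5 ≠ −5. So T is not injective, hence not bijective.
For the follow-up, such an x exists: taking x = −5 ∈ ℝ gives T(−5) = 625 = T(5) with −5 ≠ 5.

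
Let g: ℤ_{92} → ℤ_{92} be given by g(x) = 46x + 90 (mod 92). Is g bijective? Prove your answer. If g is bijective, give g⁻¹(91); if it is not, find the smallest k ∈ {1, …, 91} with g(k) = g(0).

By definition, injectivity means: for all u, v in the domain, g(u) = g(v) implies u = v.
We have gcd(46, 92) = 46 > 1. Taking u = 0 and v = 2: g(0) = 90 and g(2) = 46·2 + 90 = 182 ≡ 90 (mod 92).
So g(0) = g(2) while 0 ≠ 2, thus g is not injective, hence not bijective.
Since g is not bijective, we find the least positive k with g(k) = g(0): this means 46k ≡ 0 (mod 92), i.e. 92 ∣ 46k. Since gcd(46, 92) = 46, dividing through by 46 this holds exactly when 2 ∣ k.
The smallest positive such k is 2.

2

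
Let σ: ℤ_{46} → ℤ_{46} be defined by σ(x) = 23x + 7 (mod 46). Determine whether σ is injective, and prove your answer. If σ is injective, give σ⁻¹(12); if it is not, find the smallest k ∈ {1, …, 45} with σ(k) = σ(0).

We have gcd(23, 46) = 23 > 1. Taking s = 0 and t = 2: σ(0) = 7 and σ(2) = 23·2 + 7 = 53 ≡ 7 (mod 46).
So σ(0) = σ(2) while 0 ≠ 2, therefore σ is not injective.
Since σ is not injective, we find the least positive k with σ(k) = σ(0): this means 23k ≡ 0 (mod 46), i.e. 46 ∣ 23k. Since gcd(23, 46) = 23, dividing through by 23 this holds exactly when 2 ∣ k.
The smallest positive such k is 2.

2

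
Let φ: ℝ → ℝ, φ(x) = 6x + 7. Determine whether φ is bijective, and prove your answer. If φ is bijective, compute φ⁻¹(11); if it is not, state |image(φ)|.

Recall that φ is injective when φ(s) = φ(t) forces s = t.
Suppose φ(s) = φ(t). Then 6s + 7 = 6t + 7, therefore 6s = 6t, thus s = t.
For any y ∈ ℝ, x = (y − 7)/6 satisfies φ(x) = y.
Thus φ is bijective.
Since φ is bijective, we compute φ⁻¹(11) = (11 − 7)/6 = 2/3.

2/3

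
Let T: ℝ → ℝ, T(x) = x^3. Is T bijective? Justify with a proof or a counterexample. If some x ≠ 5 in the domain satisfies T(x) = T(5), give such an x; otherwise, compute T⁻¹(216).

6

On ℝ, x ↦ x^3 is strictly increasing (injective) and for any y ∈ ℝ the 3rd root y^{1/3} lies in ℝ (surjective). So T is bijective.
Since x ↦ x^3 is strictly increasing on ℝ, it is injective there, so no x ≠ 5 in the domain has T(x) = T(5). We therefore compute T⁻¹(216) = 216^{1/3} = 6 (indeed 6^3 = 216).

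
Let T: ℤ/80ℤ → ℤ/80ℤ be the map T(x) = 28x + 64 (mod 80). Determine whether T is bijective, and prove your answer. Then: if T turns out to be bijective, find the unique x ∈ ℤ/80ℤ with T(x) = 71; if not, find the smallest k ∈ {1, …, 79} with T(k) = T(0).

20

We have gcd(28, 80) = 4 > 1. Taking x_1 = 0 and x_2 = 20: T(0) = 64 and T(20) = 28·20 + 64 = 624 ≡ 64 (mod 80).
So T(0) = T(20) while 0 ≠ 20, thus T is not injective, hence not bijective.
Since T is not bijective, we find the least positive k with T(k) = T(0): this means 28k ≡ 0 (mod 80), i.e. 80 ∣ 28k. Since gcd(28, 80) = 4, dividing through by 4 this holds exactly when 20 ∣ 7k, and as gcd(7, 20) = 1, exactly when 20 ∣ k.
The smallest positive such k is 20.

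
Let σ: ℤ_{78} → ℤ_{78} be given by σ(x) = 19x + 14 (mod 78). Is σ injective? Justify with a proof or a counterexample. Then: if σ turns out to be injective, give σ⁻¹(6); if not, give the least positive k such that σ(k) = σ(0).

If σ(u) = σ(v), then 19u ≡ 19v (mod 78). Because gcd(19, 78) = 1, we may cancel 19 to get u ≡ v (mod 78).
Hence σ is injective.
We now compute 19⁻¹ mod 78 explicitly. Euclid's algorithm: 78 = 4·19 + 2, 19 = 9·2 + 1; back-substituting gives 1 = 37·19 − 9·78, so 19⁻¹ ≡ 37 (mod 78).
Since σ is injective, we compute σ⁻¹(6): solve 19x + 14 ≡ 6 (mod 78), i.e. 19x ≡ 70 (mod 78).
Multiplying by 19⁻¹ = 37 gives x ≡ 37·70 = 2590 = 33·78 + 16 ≡ 16 (mod 78).
Check: σ(16) = 19·16 + 14 = 318 = 4·78 + 6 ≡ 6 (mod 78).

16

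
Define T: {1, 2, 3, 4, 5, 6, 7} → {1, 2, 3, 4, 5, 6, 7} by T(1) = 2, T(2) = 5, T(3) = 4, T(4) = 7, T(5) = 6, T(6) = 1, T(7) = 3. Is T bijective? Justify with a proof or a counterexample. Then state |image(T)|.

The values 2, 5, 4, 7, 6, 1, 3 are a permutation of {1, 2, 3, 4, 5, 6, 7}: each element appears exactly once.
So T is injective and surjective, hence bijective.
The image of T is {1, 2, 3, 4, 5, 6, 7}, which has 7 elements.

7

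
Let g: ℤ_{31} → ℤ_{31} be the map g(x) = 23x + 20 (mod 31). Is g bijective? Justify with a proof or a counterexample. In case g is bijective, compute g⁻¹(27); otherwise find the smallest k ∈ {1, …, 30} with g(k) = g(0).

3

By definition, injectivity means: for all x_1, x_2 in the domain, g(x_1) = g(x_2) implies x_1 = x_2.
If g(x_1) = g(x_2), then 23x_1 ≡ 23x_2 (mod 31). Because gcd(23, 31) = 1, we may cancel 23 to get x_1 ≡ x_2 (mod 31).
We now compute 23⁻¹ mod 31 explicitly. Euclid's algorithm: 31 = 1·23 + 8, 23 = 2·8 + 7, 8 = 1·7 + 1; back-substituting gives 1 = 27·23 − 20·31, so 23⁻¹ ≡ 27 (mod 31).
Then y ↦ 27(y − 20) is a two-sided inverse to g, so every y ∈ ℤ_{31} has a preimage.
So g is bijective.
Since g is bijective, we compute g⁻¹(27): solve 23x + 20 ≡ 27 (mod 31), i.e. 23x ≡ 7 (mod 31).
Multiplying by 23⁻¹ = 27 gives x ≡ 27·7 = 189 = 6·31 + 3 ≡ 3 (mod 31).
Check: g(3) = 23·3 + 20 = 89 = 2·31 + 27 ≡ 27 (mod 31).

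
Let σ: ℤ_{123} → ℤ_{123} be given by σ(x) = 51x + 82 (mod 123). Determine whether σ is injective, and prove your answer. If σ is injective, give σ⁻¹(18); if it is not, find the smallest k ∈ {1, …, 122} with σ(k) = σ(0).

Recall that injectivity means: for all s, t in the domain, σ(s) = σ(t) implies s = t.
We have gcd(51, 123) = 3 > 1. Taking s = 0 and t = 41: σ(0) = 82 and σ(41) = 51·41 + 82 = 2173 ≡ 82 (mod 123).
So σ(0) = σ(41) while 0 ≠ 41, therefore σ is not injective.
Since σ is not injective, we find the least positive k with σ(k) = σ(0): this means 51k ≡ 0 (mod 123), i.e. 123 ∣ 51k. Since gcd(51, 123) = 3, dividing through by 3 this holds exactly when 41 ∣ 17k, and as gcd(17, 41) = 1, exactly when 41 ∣ k.
The smallest positive such k is 41.

41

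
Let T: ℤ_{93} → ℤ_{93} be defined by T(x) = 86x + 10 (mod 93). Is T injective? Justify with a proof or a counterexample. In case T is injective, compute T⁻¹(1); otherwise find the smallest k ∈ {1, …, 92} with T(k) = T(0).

81

Recall that injectivity means: for all a, b in the domain, T(a) = T(b) implies a = b.
If T(a) = T(b), then 86a ≡ 86b (mod 93). Because gcd(86, 93) = 1, we may cancel 86 to get a ≡ b (mod 93).
Thus T is injective.
We now compute 86⁻¹ mod 93 explicitly. Euclid's algorithm: 93 = 1·86 + 7, 86 = 12·7 + 2, 7 = 3·2 + 1; back-substituting gives 1 = 53·86 − 49·93, so 86⁻¹ ≡ 53 (mod 93).
Since T is injective, we find T⁻¹(1): we need 86x ≡ 1 − 10 ≡ 84 (mod 93). Using 86⁻¹ = 53: x ≡ 53·84 = 4452 = 47·93 + 81, so x = 81.
Check: T(81) = 86·81 + 10 = 6976 = 75·93 + 1 ≡ 1 (mod 93).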